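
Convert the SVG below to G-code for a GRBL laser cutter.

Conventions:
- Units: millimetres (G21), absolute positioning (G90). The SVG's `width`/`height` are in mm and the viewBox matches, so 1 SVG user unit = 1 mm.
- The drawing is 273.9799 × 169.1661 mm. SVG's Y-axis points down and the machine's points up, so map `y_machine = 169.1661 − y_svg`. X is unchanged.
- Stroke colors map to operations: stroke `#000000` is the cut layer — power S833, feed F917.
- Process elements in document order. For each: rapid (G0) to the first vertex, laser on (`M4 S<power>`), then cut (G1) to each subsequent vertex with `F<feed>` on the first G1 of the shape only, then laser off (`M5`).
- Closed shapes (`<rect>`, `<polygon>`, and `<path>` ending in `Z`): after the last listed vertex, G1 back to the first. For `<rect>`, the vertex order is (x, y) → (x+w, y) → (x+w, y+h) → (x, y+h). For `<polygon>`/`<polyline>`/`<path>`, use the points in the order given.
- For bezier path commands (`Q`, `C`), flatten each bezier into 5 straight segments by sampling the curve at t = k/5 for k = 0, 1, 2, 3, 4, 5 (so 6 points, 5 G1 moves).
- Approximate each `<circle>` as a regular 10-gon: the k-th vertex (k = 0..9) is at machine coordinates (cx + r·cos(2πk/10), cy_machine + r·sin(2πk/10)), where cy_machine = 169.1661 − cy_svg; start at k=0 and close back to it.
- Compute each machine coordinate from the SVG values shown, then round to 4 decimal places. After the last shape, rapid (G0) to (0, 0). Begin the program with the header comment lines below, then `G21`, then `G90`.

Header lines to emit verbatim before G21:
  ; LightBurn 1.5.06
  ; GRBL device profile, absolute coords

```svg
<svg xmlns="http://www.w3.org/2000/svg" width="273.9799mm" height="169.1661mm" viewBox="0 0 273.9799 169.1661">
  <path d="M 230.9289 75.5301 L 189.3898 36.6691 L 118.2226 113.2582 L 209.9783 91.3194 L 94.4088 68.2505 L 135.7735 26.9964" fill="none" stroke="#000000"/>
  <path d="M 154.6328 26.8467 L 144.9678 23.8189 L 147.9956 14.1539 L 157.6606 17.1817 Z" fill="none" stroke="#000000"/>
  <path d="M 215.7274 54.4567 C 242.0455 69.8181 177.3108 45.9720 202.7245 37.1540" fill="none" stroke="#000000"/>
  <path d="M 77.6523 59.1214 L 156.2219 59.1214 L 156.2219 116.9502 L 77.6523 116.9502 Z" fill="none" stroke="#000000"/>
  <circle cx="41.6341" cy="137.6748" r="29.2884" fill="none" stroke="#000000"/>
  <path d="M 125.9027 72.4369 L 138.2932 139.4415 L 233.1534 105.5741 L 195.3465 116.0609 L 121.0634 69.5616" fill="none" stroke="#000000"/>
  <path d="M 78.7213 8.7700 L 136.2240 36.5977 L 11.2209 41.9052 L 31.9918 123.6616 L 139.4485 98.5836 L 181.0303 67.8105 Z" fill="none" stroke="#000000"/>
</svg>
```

viewBox `0 0 273.9799 169.1661` with mm width/height → 1 unit = 1 mm. Flip: y_m = 169.1661 − y_svg.

**Shape 1** — `<path>` open polyline, stroke `#000000` → cut (S833, F917). Machine vertices: (230.9289,93.6360) → (189.3898,132.4970) → (118.2226,55.9079) → (209.9783,77.8467) → (94.4088,100.9156) → (135.7735,142.1697). Open path.

**Shape 2** — `<path>` regular polygon, stroke `#000000` → cut (S833, F917). Machine vertices: (154.6328,142.3194) → (144.9678,145.3472) → (147.9956,155.0122) → (157.6606,151.9844) → (154.6328,142.3194). Closed: final G1 returns to the first vertex.

**Shape 3** — `<path>` cubic bezier, stroke `#000000` → cut (S833, F917). Control points (SVG): P0=(215.7274,54.4567), P1=(242.0455,69.8181), P2=(177.3108,45.9720), P3=(202.7245,37.1540); sampled at t=k/5. Machine vertices: (215.7274,114.7094) → (222.0415,109.7636) → (215.2007,111.6242) → (203.9024,117.6881) → (196.8445,125.3518) → (202.7245,132.0121). Open path.

**Shape 4** — `<path>` rectangle, stroke `#000000` → cut (S833, F917). Machine vertices: (77.6523,110.0447) → (156.2219,110.0447) → (156.2219,52.2159) → (77.6523,52.2159) → (77.6523,110.0447). Closed: final G1 returns to the first vertex.

**Shape 5** — `<circle>` circle, stroke `#000000` → cut (S833, F917). Machine vertices: (70.9225,31.4913) → (65.3289,48.7066) → (50.6847,59.3462) → (32.5835,59.3462) → (17.9393,48.7066) → (12.3457,31.4913) → (17.9393,14.2760) → (32.5835,3.6364) → (50.6847,3.6364) → (65.3289,14.2760) → (70.9225,31.4913). Closed: final G1 returns to the first vertex.

**Shape 6** — `<path>` open polyline, stroke `#000000` → cut (S833, F917). Machine vertices: (125.9027,96.7292) → (138.2932,29.7246) → (233.1534,63.5920) → (195.3465,53.1052) → (121.0634,99.6045). Open path.

**Shape 7** — `<path>` closed polygon, stroke `#000000` → cut (S833, F917). Machine vertices: (78.7213,160.3961) → (136.2240,132.5684) → (11.2209,127.2609) → (31.9918,45.5045) → (139.4485,70.5825) → (181.0303,101.3556) → (78.7213,160.3961). Closed: final G1 returns to the first vertex.

; LightBurn 1.5.06
; GRBL device profile, absolute coords
G21
G90
G0 X230.9289 Y93.6360
M4 S833
G1 X189.3898 Y132.4970 F917
G1 X118.2226 Y55.9079
G1 X209.9783 Y77.8467
G1 X94.4088 Y100.9156
G1 X135.7735 Y142.1697
M5
G0 X154.6328 Y142.3194
M4 S833
G1 X144.9678 Y145.3472 F917
G1 X147.9956 Y155.0122
G1 X157.6606 Y151.9844
G1 X154.6328 Y142.3194
M5
G0 X215.7274 Y114.7094
M4 S833
G1 X222.0415 Y109.7636 F917
G1 X215.2007 Y111.6242
G1 X203.9024 Y117.6881
G1 X196.8445 Y125.3518
G1 X202.7245 Y132.0121
M5
G0 X77.6523 Y110.0447
M4 S833
G1 X156.2219 Y110.0447 F917
G1 X156.2219 Y52.2159
G1 X77.6523 Y52.2159
G1 X77.6523 Y110.0447
M5
G0 X70.9225 Y31.4913
M4 S833
G1 X65.3289 Y48.7066 F917
G1 X50.6847 Y59.3462
G1 X32.5835 Y59.3462
G1 X17.9393 Y48.7066
G1 X12.3457 Y31.4913
G1 X17.9393 Y14.2760
G1 X32.5835 Y3.6364
G1 X50.6847 Y3.6364
G1 X65.3289 Y14.2760
G1 X70.9225 Y31.4913
M5
G0 X125.9027 Y96.7292
M4 S833
G1 X138.2932 Y29.7246 F917
G1 X233.1534 Y63.5920
G1 X195.3465 Y53.1052
G1 X121.0634 Y99.6045
M5
G0 X78.7213 Y160.3961
M4 S833
G1 X136.2240 Y132.5684 F917
G1 X11.2209 Y127.2609
G1 X31.9918 Y45.5045
G1 X139.4485 Y70.5825
G1 X181.0303 Y101.3556
G1 X78.7213 Y160.3961
M5
G0 X0.0000 Y0.0000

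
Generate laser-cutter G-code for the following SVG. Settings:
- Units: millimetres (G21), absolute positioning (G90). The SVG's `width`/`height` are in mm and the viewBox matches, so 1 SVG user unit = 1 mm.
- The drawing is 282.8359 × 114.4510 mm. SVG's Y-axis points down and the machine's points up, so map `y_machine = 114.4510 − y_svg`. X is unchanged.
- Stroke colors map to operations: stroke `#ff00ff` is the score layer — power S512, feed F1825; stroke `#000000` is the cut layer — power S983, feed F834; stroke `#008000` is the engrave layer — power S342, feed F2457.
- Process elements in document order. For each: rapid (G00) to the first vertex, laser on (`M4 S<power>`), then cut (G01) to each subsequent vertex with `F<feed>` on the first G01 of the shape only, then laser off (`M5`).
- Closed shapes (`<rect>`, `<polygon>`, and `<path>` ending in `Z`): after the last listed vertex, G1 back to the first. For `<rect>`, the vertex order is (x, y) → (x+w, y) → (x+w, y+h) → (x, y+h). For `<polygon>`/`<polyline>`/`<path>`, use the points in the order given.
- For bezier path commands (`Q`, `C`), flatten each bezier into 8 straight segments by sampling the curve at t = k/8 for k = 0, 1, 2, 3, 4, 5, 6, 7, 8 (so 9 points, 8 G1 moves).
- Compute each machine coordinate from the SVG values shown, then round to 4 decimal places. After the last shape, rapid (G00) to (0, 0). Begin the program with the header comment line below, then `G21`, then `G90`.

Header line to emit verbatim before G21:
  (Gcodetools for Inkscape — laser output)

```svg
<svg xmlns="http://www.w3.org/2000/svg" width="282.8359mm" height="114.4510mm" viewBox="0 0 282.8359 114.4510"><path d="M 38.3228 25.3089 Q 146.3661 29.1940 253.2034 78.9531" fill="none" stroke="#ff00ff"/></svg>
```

viewBox `0 0 282.8359 114.4510` with mm width/height → 1 unit = 1 mm. Flip: y_m = 114.4510 − y_svg.

**Shape 1** — `<path>` quadratic bezier, stroke `#ff00ff` → score (S512, F1825). Control points (SVG): P0=(38.3228,25.3089), P1=(146.3661,29.1940), P2=(253.2034,78.9531); sampled at t=k/8. Machine vertices: (38.3228,89.1421) → (65.3148,87.4540) → (92.2691,84.3324) → (119.1857,79.7772) → (146.0646,73.7885) → (172.9058,66.3662) → (199.7094,57.5103) → (226.4752,47.2209) → (253.2034,35.4979). Open path.

(Gcodetools for Inkscape — laser output)
G21
G90
G00 X38.3228 Y89.1421
M4 S512
G01 X65.3148 Y87.4540 F1825
G01 X92.2691 Y84.3324
G01 X119.1857 Y79.7772
G01 X146.0646 Y73.7885
G01 X172.9058 Y66.3662
G01 X199.7094 Y57.5103
G01 X226.4752 Y47.2209
G01 X253.2034 Y35.4979
M5
G00 X0.0000 Y0.0000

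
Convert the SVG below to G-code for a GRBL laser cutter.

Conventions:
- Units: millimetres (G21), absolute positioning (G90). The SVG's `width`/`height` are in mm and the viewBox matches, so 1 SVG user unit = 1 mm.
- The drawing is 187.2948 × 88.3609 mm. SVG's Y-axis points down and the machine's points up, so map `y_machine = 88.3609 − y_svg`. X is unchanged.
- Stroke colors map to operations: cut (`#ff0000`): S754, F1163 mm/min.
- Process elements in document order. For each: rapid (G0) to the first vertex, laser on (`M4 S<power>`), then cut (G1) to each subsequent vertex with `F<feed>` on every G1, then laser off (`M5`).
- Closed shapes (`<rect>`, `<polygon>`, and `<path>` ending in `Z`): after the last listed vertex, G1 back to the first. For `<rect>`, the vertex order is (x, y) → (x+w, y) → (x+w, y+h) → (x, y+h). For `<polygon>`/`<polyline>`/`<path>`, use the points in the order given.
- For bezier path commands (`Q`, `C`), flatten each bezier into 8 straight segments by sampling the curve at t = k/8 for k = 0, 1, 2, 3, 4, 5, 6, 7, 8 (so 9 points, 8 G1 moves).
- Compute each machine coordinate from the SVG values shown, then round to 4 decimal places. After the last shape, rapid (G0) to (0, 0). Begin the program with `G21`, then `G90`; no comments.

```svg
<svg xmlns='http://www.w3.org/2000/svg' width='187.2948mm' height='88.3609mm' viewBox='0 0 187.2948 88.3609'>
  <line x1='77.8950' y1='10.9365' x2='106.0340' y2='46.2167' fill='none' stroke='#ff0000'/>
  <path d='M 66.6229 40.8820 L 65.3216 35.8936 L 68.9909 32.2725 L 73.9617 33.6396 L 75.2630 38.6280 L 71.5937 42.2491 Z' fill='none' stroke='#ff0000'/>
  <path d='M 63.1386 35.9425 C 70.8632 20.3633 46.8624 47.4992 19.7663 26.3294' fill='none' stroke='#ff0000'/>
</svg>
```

G21
G90
G0 X77.8950 Y77.4244
M4 S754
G1 X106.0340 Y42.1442 F1163
M5
G0 X66.6229 Y47.4789
M4 S754
G1 X65.3216 Y52.4673 F1163
G1 X68.9909 Y56.0884 F1163
G1 X73.9617 Y54.7213 F1163
G1 X75.2630 Y49.7329 F1163
G1 X71.5937 Y46.1118 F1163
G1 X66.6229 Y47.4789 F1163
M5
G0 X63.1386 Y52.4184
M4 S754
G1 X64.6041 Y56.4361 F1163
G1 X63.4309 Y57.5159 F1163
G1 X59.9544 Y56.7245 F1163
G1 X54.5102 Y55.1285 F1163
G1 X47.4338 Y53.7945 F1163
G1 X39.0607 Y53.7893 F1163
G1 X29.7263 Y56.1794 F1163
G1 X19.7663 Y62.0315 F1163
M5
G0 X0.0000 Y0.0000

1 u = 1 mm; y_m = 88.3609 − y.

[1] `<line>` line segment, #ff0000→cut S754 F1163: (77.8950,77.4244) → (106.0340,42.1442)

[2] `<path>` regular polygon, #ff0000→cut S754 F1163: (66.6229,47.4789) → (65.3216,52.4673) → (68.9909,56.0884) → (73.9617,54.7213) → (75.2630,49.7329) → (71.5937,46.1118) → (66.6229,47.4789) (closed)

[3] `<path>` cubic bezier, #ff0000→cut S754 F1163: (63.1386,52.4184) → (64.6041,56.4361) → (63.4309,57.5159) → (59.9544,56.7245) → (54.5102,55.1285) → (47.4338,53.7945) → (39.0607,53.7893) → (29.7263,56.1794) → (19.7663,62.0315)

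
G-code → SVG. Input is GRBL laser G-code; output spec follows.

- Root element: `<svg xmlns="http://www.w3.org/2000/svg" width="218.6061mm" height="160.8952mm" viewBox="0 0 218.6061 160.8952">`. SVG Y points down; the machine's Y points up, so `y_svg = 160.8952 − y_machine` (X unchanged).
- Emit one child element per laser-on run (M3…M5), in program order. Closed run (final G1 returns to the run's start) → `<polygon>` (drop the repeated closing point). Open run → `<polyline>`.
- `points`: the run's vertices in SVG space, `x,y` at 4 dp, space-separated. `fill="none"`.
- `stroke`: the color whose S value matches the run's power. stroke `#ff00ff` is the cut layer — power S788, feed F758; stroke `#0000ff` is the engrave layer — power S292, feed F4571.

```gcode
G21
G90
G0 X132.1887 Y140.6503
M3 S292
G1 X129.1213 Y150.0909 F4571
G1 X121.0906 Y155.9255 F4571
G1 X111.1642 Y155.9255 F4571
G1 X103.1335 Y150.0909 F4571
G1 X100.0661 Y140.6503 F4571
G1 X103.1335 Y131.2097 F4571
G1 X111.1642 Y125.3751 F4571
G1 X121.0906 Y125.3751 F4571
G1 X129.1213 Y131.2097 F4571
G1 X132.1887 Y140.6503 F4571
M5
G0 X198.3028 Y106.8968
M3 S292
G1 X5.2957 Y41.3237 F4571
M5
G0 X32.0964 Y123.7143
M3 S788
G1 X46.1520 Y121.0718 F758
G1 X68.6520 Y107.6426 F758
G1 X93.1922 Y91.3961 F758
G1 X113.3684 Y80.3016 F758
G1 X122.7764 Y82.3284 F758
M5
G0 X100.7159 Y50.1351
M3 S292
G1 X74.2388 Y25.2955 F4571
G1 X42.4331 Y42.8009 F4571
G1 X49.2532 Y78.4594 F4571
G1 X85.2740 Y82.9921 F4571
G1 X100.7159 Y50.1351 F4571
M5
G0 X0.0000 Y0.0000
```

<svg xmlns="http://www.w3.org/2000/svg" width="218.6061mm" height="160.8952mm" viewBox="0 0 218.6061 160.8952">
  <polygon points="132.1887,20.2449 129.1213,10.8043 121.0906,4.9697 111.1642,4.9697 103.1335,10.8043 100.0661,20.2449 103.1335,29.6855 111.1642,35.5201 121.0906,35.5201 129.1213,29.6855" fill="none" stroke="#0000ff"/>
  <polyline points="198.3028,53.9984 5.2957,119.5715" fill="none" stroke="#0000ff"/>
  <polyline points="32.0964,37.1809 46.1520,39.8234 68.6520,53.2526 93.1922,69.4991 113.3684,80.5936 122.7764,78.5668" fill="none" stroke="#ff00ff"/>
  <polygon points="100.7159,110.7601 74.2388,135.5997 42.4331,118.0943 49.2532,82.4358 85.2740,77.9031" fill="none" stroke="#0000ff"/>
</svg>

Machine Y-up, SVG Y-down with viewBox height 160.8952, so y_svg = 160.8952 − y_machine; X carries over.

Run 1: the run's S292 means `#0000ff` (engrave). The run returns to its start, so emit a `<polygon>` with points (Y-flipped): 132.1887,20.2449 129.1213,10.8043 121.0906,4.9697 111.1642,4.9697 103.1335,10.8043 100.0661,20.2449 103.1335,29.6855 111.1642,35.5201 121.0906,35.5201 129.1213,29.6855.

Run 2: power S292 maps to stroke `#0000ff` (engrave). The run is open, so emit a `<polyline>` with points (Y-flipped): 198.3028,53.9984 5.2957,119.5715.

Run 3: the run's S788 means `#ff00ff` (cut). The run is open, so emit a `<polyline>` with points (Y-flipped): 32.0964,37.1809 46.1520,39.8234 68.6520,53.2526 93.1922,69.4991 113.3684,80.5936 122.7764,78.5668.

Run 4: S292 ⇒ engrave layer `#0000ff`. The run returns to its start, so emit a `<polygon>` with points (Y-flipped): 100.7159,110.7601 74.2388,135.5997 42.4331,118.0943 49.2532,82.4358 85.2740,77.9031.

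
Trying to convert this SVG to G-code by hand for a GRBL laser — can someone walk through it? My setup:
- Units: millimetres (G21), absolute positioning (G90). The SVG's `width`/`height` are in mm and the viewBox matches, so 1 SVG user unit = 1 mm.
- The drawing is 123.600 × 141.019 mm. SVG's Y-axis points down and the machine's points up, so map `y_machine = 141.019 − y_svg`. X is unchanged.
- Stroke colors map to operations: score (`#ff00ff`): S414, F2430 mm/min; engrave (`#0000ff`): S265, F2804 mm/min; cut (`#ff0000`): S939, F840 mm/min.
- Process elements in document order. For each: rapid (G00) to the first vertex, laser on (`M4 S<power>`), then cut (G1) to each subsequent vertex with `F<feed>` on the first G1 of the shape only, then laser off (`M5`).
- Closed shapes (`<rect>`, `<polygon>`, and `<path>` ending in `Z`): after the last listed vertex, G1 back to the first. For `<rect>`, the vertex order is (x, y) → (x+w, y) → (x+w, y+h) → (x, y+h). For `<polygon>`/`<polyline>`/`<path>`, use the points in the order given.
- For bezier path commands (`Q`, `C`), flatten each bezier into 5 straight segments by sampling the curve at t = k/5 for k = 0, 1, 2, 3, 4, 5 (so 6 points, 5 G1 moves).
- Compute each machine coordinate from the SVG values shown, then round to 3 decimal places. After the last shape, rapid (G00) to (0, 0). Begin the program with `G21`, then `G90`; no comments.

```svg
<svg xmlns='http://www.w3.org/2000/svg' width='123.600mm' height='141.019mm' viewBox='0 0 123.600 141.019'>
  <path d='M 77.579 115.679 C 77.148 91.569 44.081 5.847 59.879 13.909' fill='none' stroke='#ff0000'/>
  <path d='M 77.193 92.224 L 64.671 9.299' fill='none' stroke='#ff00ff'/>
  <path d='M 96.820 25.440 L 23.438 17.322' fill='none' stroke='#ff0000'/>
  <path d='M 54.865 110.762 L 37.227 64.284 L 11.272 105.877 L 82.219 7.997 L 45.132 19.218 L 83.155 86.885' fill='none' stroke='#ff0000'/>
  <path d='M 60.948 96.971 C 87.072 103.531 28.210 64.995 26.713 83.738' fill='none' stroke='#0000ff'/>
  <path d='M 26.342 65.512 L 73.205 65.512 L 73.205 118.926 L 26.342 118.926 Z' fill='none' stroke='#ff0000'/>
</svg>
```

G21
G90
G00 X77.579 Y25.340
M4 S939
G1 X74.056 Y45.956 F840
G1 X66.613 Y73.900
G1 X59.161 Y101.713
G1 X55.612 Y121.936
G1 X59.879 Y127.110
M5
G00 X77.193 Y48.795
M4 S414
G1 X64.671 Y131.720 F2430
M5
G00 X96.820 Y115.579
M4 S939
G1 X23.438 Y123.697 F840
M5
G00 X54.865 Y30.257
M4 S939
G1 X37.227 Y76.735 F840
G1 X11.272 Y35.142
G1 X82.219 Y133.022
G1 X45.132 Y121.801
G1 X83.155 Y54.134
M5
G00 X60.948 Y44.048
M4 S265
G1 X67.563 Y44.705 F2804
G1 X60.614 Y51.270
G1 X46.934 Y58.831
G1 X33.356 Y62.472
G1 X26.713 Y57.281
M5
G00 X26.342 Y75.507
M4 S939
G1 X73.205 Y75.507 F840
G1 X73.205 Y22.093
G1 X26.342 Y22.093
G1 X26.342 Y75.507
M5
G00 X0.000 Y0.000

viewBox `0 0 123.600 141.019` with mm width/height → 1 unit = 1 mm. Flip: y_m = 141.019 − y_svg.

**Shape 1** — `<path>` cubic bezier, stroke `#ff0000` → cut (S939, F840). Control points (SVG): P0=(77.579,115.679), P1=(77.148,91.569), P2=(44.081,5.847), P3=(59.879,13.909); sampled at t=k/5. Machine vertices: (77.579,25.340) → (74.056,45.956) → (66.613,73.900) → (59.161,101.713) → (55.612,121.936) → (59.879,127.110). Open path.

**Shape 2** — `<path>` line segment, stroke `#ff00ff` → score (S414, F2430). Machine vertices: (77.193,48.795) → (64.671,131.720). Open path.

**Shape 3** — `<path>` line segment, stroke `#ff0000` → cut (S939, F840). Machine vertices: (96.820,115.579) → (23.438,123.697). Open path.

**Shape 4** — `<path>` open polyline, stroke `#ff0000` → cut (S939, F840). Machine vertices: (54.865,30.257) → (37.227,76.735) → (11.272,35.142) → (82.219,133.022) → (45.132,121.801) → (83.155,54.134). Open path.

**Shape 5** — `<path>` cubic bezier, stroke `#0000ff` → engrave (S265, F2804). Control points (SVG): P0=(60.948,96.971), P1=(87.072,103.531), P2=(28.210,64.995), P3=(26.713,83.738); sampled at t=k/5. Machine vertices: (60.948,44.048) → (67.563,44.705) → (60.614,51.270) → (46.934,58.831) → (33.356,62.472) → (26.713,57.281). Open path.

**Shape 6** — `<path>` rectangle, stroke `#ff0000` → cut (S939, F840). Machine vertices: (26.342,75.507) → (73.205,75.507) → (73.205,22.093) → (26.342,22.093) → (26.342,75.507). Closed: final G1 returns to the first vertex.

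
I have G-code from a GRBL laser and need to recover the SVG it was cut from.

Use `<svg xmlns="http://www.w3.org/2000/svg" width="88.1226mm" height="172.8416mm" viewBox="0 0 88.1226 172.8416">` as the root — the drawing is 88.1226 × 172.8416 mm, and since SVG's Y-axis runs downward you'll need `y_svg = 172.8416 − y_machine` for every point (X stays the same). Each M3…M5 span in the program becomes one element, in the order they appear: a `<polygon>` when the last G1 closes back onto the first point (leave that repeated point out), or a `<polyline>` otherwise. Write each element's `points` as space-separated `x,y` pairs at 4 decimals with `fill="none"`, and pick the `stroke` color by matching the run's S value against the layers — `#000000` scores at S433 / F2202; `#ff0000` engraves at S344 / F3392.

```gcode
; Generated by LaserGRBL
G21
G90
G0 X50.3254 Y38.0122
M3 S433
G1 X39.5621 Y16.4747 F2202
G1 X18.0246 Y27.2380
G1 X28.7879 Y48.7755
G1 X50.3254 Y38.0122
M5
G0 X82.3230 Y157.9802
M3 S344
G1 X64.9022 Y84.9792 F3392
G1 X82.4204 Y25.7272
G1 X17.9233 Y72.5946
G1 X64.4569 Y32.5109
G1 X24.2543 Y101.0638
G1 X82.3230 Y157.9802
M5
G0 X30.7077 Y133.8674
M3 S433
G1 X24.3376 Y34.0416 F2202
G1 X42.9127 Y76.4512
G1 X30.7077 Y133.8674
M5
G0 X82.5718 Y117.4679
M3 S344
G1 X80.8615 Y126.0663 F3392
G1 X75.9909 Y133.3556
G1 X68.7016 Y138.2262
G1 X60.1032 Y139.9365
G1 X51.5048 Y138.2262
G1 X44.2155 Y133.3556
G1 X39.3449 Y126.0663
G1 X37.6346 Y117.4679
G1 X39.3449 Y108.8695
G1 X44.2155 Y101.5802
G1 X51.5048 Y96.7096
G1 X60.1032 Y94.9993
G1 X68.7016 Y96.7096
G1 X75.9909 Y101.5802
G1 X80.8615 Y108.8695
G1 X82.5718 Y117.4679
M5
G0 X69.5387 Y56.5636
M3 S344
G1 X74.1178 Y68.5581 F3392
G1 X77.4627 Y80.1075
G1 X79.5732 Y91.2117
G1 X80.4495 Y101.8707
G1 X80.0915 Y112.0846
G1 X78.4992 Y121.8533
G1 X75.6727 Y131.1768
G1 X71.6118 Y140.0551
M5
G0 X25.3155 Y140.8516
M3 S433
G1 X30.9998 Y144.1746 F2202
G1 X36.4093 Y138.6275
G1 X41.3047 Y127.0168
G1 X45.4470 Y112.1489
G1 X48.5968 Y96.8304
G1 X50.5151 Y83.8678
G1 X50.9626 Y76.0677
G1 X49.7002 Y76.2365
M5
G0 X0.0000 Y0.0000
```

<svg xmlns="http://www.w3.org/2000/svg" width="88.1226mm" height="172.8416mm" viewBox="0 0 88.1226 172.8416">
  <polygon points="50.3254,134.8294 39.5621,156.3669 18.0246,145.6036 28.7879,124.0661" fill="none" stroke="#000000"/>
  <polygon points="82.3230,14.8614 64.9022,87.8624 82.4204,147.1144 17.9233,100.2470 64.4569,140.3307 24.2543,71.7778" fill="none" stroke="#ff0000"/>
  <polygon points="30.7077,38.9742 24.3376,138.8000 42.9127,96.3904" fill="none" stroke="#000000"/>
  <polygon points="82.5718,55.3737 80.8615,46.7753 75.9909,39.4860 68.7016,34.6154 60.1032,32.9051 51.5048,34.6154 44.2155,39.4860 39.3449,46.7753 37.6346,55.3737 39.3449,63.9721 44.2155,71.2614 51.5048,76.1320 60.1032,77.8423 68.7016,76.1320 75.9909,71.2614 80.8615,63.9721" fill="none" stroke="#ff0000"/>
  <polyline points="69.5387,116.2780 74.1178,104.2835 77.4627,92.7341 79.5732,81.6299 80.4495,70.9709 80.0915,60.7570 78.4992,50.9883 75.6727,41.6648 71.6118,32.7865" fill="none" stroke="#ff0000"/>
  <polyline points="25.3155,31.9900 30.9998,28.6670 36.4093,34.2141 41.3047,45.8248 45.4470,60.6927 48.5968,76.0112 50.5151,88.9738 50.9626,96.7739 49.7002,96.6051" fill="none" stroke="#000000"/>
</svg>

y_svg = 172.8416 − y_m.

[1] S433→`#000000` (score); closed run; points: 50.3254,134.8294 39.5621,156.3669 18.0246,145.6036 28.7879,124.0661

[2] S344→`#ff0000` (engrave); closed run; points: 82.3230,14.8614 64.9022,87.8624 82.4204,147.1144 17.9233,100.2470 64.4569,140.3307 24.2543,71.7778

[3] S433→`#000000` (score); closed run; points: 30.7077,38.9742 24.3376,138.8000 42.9127,96.3904

[4] S344→`#ff0000` (engrave); closed run; points: 82.5718,55.3737 80.8615,46.7753 75.9909,39.4860 68.7016,34.6154 60.1032,32.9051 51.5048,34.6154 44.2155,39.4860 39.3449,46.7753 37.6346,55.3737 39.3449,63.9721 44.2155,71.2614 51.5048,76.1320 60.1032,77.8423 68.7016,76.1320 75.9909,71.2614 80.8615,63.9721

[5] S344→`#ff0000` (engrave); open run; points: 69.5387,116.2780 74.1178,104.2835 77.4627,92.7341 79.5732,81.6299 80.4495,70.9709 80.0915,60.7570 78.4992,50.9883 75.6727,41.6648 71.6118,32.7865

[6] S433→`#000000` (score); open run; points: 25.3155,31.9900 30.9998,28.6670 36.4093,34.2141 41.3047,45.8248 45.4470,60.6927 48.5968,76.0112 50.5151,88.9738 50.9626,96.7739 49.7002,96.6051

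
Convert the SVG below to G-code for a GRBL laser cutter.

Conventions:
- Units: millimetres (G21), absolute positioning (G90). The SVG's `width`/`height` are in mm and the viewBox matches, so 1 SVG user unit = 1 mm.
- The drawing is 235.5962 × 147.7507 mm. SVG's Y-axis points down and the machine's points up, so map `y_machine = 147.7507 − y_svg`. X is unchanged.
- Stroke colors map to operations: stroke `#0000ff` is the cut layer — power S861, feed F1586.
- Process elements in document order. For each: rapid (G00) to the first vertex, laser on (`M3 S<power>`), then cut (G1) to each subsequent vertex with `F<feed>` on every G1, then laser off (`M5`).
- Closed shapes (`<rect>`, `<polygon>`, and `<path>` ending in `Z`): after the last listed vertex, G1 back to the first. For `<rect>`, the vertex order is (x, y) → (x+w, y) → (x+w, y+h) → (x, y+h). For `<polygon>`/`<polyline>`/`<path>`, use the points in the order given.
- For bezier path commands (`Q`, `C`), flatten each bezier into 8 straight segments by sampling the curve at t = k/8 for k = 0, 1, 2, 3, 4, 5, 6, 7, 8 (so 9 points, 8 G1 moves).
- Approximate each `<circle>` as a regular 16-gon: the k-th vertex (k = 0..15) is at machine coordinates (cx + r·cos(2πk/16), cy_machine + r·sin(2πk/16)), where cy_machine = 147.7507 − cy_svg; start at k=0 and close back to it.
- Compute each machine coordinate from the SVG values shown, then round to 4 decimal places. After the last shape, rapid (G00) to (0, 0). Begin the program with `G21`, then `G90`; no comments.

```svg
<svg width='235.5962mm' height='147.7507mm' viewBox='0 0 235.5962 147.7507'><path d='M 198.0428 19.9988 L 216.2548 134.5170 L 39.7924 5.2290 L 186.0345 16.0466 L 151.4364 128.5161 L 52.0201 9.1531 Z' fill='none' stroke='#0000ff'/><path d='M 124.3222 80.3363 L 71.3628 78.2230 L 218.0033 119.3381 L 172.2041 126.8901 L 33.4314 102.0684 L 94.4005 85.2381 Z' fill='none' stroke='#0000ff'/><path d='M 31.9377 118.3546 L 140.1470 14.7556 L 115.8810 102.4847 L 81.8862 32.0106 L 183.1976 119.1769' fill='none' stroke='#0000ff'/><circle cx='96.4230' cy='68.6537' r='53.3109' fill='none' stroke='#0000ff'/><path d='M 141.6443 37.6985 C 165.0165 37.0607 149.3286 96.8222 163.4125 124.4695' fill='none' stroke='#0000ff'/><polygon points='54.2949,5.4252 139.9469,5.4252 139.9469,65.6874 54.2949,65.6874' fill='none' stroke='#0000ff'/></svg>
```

viewBox `0 0 235.5962 147.7507` with mm width/height → 1 unit = 1 mm. Flip: y_m = 147.7507 − y_svg.

**Shape 1** — `<path>` closed polygon, stroke `#0000ff` → cut (S861, F1586). Machine vertices: (198.0428,127.7519) → (216.2548,13.2337) → (39.7924,142.5217) → (186.0345,131.7041) → (151.4364,19.2346) → (52.0201,138.5976) → (198.0428,127.7519). Closed: final G1 returns to the first vertex.

**Shape 2** — `<path>` closed polygon, stroke `#0000ff` → cut (S861, F1586). Machine vertices: (124.3222,67.4144) → (71.3628,69.5277) → (218.0033,28.4126) → (172.2041,20.8606) → (33.4314,45.6823) → (94.4005,62.5126) → (124.3222,67.4144). Closed: final G1 returns to the first vertex.

**Shape 3** — `<path>` open polyline, stroke `#0000ff` → cut (S861, F1586). Machine vertices: (31.9377,29.3961) → (140.1470,132.9951) → (115.8810,45.2660) → (81.8862,115.7401) → (183.1976,28.5738). Open path.

**Shape 4** — `<circle>` circle, stroke `#0000ff` → cut (S861, F1586). Machine vertices: (149.7339,79.0970) → (145.6758,99.4982) → (134.1195,116.7935) → (116.8242,128.3498) → (96.4230,132.4079) → (76.0218,128.3498) → (58.7265,116.7935) → (47.1702,99.4982) → (43.1121,79.0970) → (47.1702,58.6958) → (58.7265,41.4005) → (76.0218,29.8442) → (96.4230,25.7861) → (116.8242,29.8442) → (134.1195,41.4005) → (145.6758,58.6958) → (149.7339,79.0970). Closed: final G1 returns to the first vertex.

**Shape 5** — `<path>` cubic bezier, stroke `#0000ff` → cut (S861, F1586). Control points (SVG): P0=(141.6443,37.6985), P1=(165.0165,37.0607), P2=(149.3286,96.8222), P3=(163.4125,124.4695); sampled at t=k/8. Machine vertices: (141.6443,110.0522) → (148.7124,107.6408) → (152.9252,100.6512) → (155.0894,90.1674) → (156.0115,77.2736) → (156.4983,63.0539) → (157.3563,48.5926) → (159.3922,34.9736) → (163.4125,23.2812). Open path.

**Shape 6** — `<polygon>` rectangle, stroke `#0000ff` → cut (S861, F1586). Machine vertices: (54.2949,142.3255) → (139.9469,142.3255) → (139.9469,82.0633) → (54.2949,82.0633) → (54.2949,142.3255). Closed: final G1 returns to the first vertex.

G21
G90
G00 X198.0428 Y127.7519
M3 S861
G1 X216.2548 Y13.2337 F1586
G1 X39.7924 Y142.5217 F1586
G1 X186.0345 Y131.7041 F1586
G1 X151.4364 Y19.2346 F1586
G1 X52.0201 Y138.5976 F1586
G1 X198.0428 Y127.7519 F1586
M5
G00 X124.3222 Y67.4144
M3 S861
G1 X71.3628 Y69.5277 F1586
G1 X218.0033 Y28.4126 F1586
G1 X172.2041 Y20.8606 F1586
G1 X33.4314 Y45.6823 F1586
G1 X94.4005 Y62.5126 F1586
G1 X124.3222 Y67.4144 F1586
M5
G00 X31.9377 Y29.3961
M3 S861
G1 X140.1470 Y132.9951 F1586
G1 X115.8810 Y45.2660 F1586
G1 X81.8862 Y115.7401 F1586
G1 X183.1976 Y28.5738 F1586
M5
G00 X149.7339 Y79.0970
M3 S861
G1 X145.6758 Y99.4982 F1586
G1 X134.1195 Y116.7935 F1586
G1 X116.8242 Y128.3498 F1586
G1 X96.4230 Y132.4079 F1586
G1 X76.0218 Y128.3498 F1586
G1 X58.7265 Y116.7935 F1586
G1 X47.1702 Y99.4982 F1586
G1 X43.1121 Y79.0970 F1586
G1 X47.1702 Y58.6958 F1586
G1 X58.7265 Y41.4005 F1586
G1 X76.0218 Y29.8442 F1586
G1 X96.4230 Y25.7861 F1586
G1 X116.8242 Y29.8442 F1586
G1 X134.1195 Y41.4005 F1586
G1 X145.6758 Y58.6958 F1586
G1 X149.7339 Y79.0970 F1586
M5
G00 X141.6443 Y110.0522
M3 S861
G1 X148.7124 Y107.6408 F1586
G1 X152.9252 Y100.6512 F1586
G1 X155.0894 Y90.1674 F1586
G1 X156.0115 Y77.2736 F1586
G1 X156.4983 Y63.0539 F1586
G1 X157.3563 Y48.5926 F1586
G1 X159.3922 Y34.9736 F1586
G1 X163.4125 Y23.2812 F1586
M5
G00 X54.2949 Y142.3255
M3 S861
G1 X139.9469 Y142.3255 F1586
G1 X139.9469 Y82.0633 F1586
G1 X54.2949 Y82.0633 F1586
G1 X54.2949 Y142.3255 F1586
M5
G00 X0.0000 Y0.0000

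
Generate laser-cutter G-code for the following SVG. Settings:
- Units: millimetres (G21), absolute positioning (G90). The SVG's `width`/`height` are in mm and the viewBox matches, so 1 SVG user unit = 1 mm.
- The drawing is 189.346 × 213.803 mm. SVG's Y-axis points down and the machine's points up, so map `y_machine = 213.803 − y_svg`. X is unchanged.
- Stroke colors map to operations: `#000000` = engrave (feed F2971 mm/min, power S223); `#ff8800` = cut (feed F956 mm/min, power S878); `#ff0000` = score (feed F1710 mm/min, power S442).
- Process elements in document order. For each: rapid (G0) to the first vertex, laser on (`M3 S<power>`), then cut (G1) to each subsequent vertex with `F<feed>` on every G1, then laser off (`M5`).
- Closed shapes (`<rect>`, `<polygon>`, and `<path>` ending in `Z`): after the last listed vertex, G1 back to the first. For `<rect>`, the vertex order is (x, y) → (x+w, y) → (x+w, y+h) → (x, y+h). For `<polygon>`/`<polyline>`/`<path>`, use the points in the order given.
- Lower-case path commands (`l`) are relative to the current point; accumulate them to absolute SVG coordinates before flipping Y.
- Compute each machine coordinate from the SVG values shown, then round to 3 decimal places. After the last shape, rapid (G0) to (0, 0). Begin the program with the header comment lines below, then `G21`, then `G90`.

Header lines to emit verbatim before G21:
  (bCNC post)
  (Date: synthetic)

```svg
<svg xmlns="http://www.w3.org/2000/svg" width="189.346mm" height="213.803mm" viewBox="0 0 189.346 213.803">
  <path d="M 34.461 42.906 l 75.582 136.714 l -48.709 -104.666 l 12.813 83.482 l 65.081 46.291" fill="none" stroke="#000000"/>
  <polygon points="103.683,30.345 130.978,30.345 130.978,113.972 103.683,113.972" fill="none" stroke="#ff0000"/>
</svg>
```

(bCNC post)
(Date: synthetic)
G21
G90
G0 X34.461 Y170.897
M3 S223
G1 X110.043 Y34.183 F2971
G1 X61.334 Y138.849 F2971
G1 X74.147 Y55.367 F2971
G1 X139.228 Y9.076 F2971
M5
G0 X103.683 Y183.458
M3 S442
G1 X130.978 Y183.458 F1710
G1 X130.978 Y99.831 F1710
G1 X103.683 Y99.831 F1710
G1 X103.683 Y183.458 F1710
M5
G0 X0.000 Y0.000

1 u = 1 mm; y_m = 213.803 − y.

[1] `<path>` open polyline, #000000→engrave S223 F2971: (34.461,170.897) → (110.043,34.183) → (61.334,138.849) → (74.147,55.367) → (139.228,9.076)

[2] `<polygon>` rectangle, #ff0000→score S442 F1710: (103.683,183.458) → (130.978,183.458) → (130.978,99.831) → (103.683,99.831) → (103.683,183.458) (closed)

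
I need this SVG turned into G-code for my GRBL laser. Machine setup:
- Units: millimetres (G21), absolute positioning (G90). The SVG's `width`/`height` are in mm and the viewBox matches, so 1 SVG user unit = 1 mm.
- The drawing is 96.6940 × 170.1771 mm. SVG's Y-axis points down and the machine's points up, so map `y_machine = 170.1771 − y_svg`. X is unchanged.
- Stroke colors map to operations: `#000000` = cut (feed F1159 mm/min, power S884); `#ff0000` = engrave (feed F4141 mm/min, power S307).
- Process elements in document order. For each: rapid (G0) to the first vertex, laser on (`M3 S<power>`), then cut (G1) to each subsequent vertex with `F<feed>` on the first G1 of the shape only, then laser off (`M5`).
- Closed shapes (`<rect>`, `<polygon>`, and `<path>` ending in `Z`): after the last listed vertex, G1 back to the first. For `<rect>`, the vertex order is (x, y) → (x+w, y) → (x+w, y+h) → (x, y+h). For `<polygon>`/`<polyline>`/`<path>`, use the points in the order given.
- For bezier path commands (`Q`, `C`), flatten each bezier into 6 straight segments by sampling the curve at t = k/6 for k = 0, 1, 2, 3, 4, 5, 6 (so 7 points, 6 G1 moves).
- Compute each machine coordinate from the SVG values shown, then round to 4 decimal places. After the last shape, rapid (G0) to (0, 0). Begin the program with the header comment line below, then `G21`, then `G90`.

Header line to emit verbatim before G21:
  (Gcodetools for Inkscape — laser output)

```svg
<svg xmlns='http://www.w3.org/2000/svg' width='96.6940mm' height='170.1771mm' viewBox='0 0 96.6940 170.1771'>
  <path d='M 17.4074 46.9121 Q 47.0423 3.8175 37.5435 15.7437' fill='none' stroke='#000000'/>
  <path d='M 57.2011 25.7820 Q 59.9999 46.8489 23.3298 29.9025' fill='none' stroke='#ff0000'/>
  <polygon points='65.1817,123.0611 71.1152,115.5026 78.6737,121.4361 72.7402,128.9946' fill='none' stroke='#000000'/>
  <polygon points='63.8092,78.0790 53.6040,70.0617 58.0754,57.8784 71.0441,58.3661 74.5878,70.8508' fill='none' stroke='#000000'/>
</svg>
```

Since the viewBox matches the mm dimensions, user units are millimetres directly. The only transform is the Y-flip y_m = 170.1771 − y_svg.

Shape 1 is a quadratic bezier drawn with `<path>`. Its stroke #000000 means cut at S884, F1159. After flipping Y the toolpath is (17.4074,123.2650) → (26.1987,136.1015) → (32.8158,145.8813) → (37.2589,152.6044) → (39.5278,156.2708) → (39.6227,156.8804) → (37.5435,154.4334).

Shape 2 is a quadratic bezier drawn with `<path>`. Its stroke #ff0000 means engrave at S307, F4141. After flipping Y the toolpath is (57.2011,144.3951) → (57.0377,138.4287) → (54.6815,134.5742) → (50.1327,132.8315) → (43.3911,133.2007) → (34.4568,135.6817) → (23.3298,140.2746).

Shape 3 is a regular polygon drawn with `<polygon>`. Its stroke #000000 means cut at S884, F1159. After flipping Y the toolpath is (65.1817,47.1160) → (71.1152,54.6745) → (78.6737,48.7410) → (72.7402,41.1825) → (65.1817,47.1160), returning to the start.

Shape 4 is a regular polygon drawn with `<polygon>`. Its stroke #000000 means cut at S884, F1159. After flipping Y the toolpath is (63.8092,92.0981) → (53.6040,100.1154) → (58.0754,112.2987) → (71.0441,111.8110) → (74.5878,99.3263) → (63.8092,92.0981), returning to the start.

(Gcodetools for Inkscape — laser output)
G21
G90
G0 X17.4074 Y123.2650
M3 S884
G1 X26.1987 Y136.1015 F1159
G1 X32.8158 Y145.8813
G1 X37.2589 Y152.6044
G1 X39.5278 Y156.2708
G1 X39.6227 Y156.8804
G1 X37.5435 Y154.4334
M5
G0 X57.2011 Y144.3951
M3 S307
G1 X57.0377 Y138.4287 F4141
G1 X54.6815 Y134.5742
G1 X50.1327 Y132.8315
G1 X43.3911 Y133.2007
G1 X34.4568 Y135.6817
G1 X23.3298 Y140.2746
M5
G0 X65.1817 Y47.1160
M3 S884
G1 X71.1152 Y54.6745 F1159
G1 X78.6737 Y48.7410
G1 X72.7402 Y41.1825
G1 X65.1817 Y47.1160
M5
G0 X63.8092 Y92.0981
M3 S884
G1 X53.6040 Y100.1154 F1159
G1 X58.0754 Y112.2987
G1 X71.0441 Y111.8110
G1 X74.5878 Y99.3263
G1 X63.8092 Y92.0981
M5
G0 X0.0000 Y0.0000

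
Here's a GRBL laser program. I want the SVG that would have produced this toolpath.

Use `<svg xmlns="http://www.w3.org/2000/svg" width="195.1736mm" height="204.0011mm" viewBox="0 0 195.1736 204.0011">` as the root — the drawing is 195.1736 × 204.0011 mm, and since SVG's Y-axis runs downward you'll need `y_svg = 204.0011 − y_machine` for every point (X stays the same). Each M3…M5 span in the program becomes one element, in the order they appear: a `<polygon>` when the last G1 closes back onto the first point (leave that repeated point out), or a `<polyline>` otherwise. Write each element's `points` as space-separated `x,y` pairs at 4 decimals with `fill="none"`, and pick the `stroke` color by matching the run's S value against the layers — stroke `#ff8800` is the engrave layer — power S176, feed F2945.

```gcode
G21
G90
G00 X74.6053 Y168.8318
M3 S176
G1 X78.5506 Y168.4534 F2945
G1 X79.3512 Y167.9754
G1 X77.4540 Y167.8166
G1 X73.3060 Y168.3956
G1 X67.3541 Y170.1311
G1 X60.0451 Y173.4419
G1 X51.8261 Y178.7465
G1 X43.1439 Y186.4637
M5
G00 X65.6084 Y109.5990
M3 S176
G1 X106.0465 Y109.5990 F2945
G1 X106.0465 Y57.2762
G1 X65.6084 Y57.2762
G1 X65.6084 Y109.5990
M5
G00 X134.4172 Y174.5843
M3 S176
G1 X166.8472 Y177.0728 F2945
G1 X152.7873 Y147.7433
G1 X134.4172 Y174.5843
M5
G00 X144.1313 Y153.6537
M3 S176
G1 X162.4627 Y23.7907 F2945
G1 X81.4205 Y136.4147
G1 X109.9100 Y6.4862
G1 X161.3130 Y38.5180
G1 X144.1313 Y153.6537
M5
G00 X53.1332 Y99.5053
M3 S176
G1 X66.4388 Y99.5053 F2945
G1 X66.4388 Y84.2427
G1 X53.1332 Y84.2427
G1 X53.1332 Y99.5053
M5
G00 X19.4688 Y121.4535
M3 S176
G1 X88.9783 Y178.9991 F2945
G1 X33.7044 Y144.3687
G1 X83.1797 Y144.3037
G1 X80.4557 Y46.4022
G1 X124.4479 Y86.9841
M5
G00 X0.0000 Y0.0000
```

<svg xmlns="http://www.w3.org/2000/svg" width="195.1736mm" height="204.0011mm" viewBox="0 0 195.1736 204.0011">
  <polyline points="74.6053,35.1693 78.5506,35.5477 79.3512,36.0257 77.4540,36.1845 73.3060,35.6055 67.3541,33.8700 60.0451,30.5592 51.8261,25.2546 43.1439,17.5374" fill="none" stroke="#ff8800"/>
  <polygon points="65.6084,94.4021 106.0465,94.4021 106.0465,146.7249 65.6084,146.7249" fill="none" stroke="#ff8800"/>
  <polygon points="134.4172,29.4168 166.8472,26.9283 152.7873,56.2578" fill="none" stroke="#ff8800"/>
  <polygon points="144.1313,50.3474 162.4627,180.2104 81.4205,67.5864 109.9100,197.5149 161.3130,165.4831" fill="none" stroke="#ff8800"/>
  <polygon points="53.1332,104.4958 66.4388,104.4958 66.4388,119.7584 53.1332,119.7584" fill="none" stroke="#ff8800"/>
  <polyline points="19.4688,82.5476 88.9783,25.0020 33.7044,59.6324 83.1797,59.6974 80.4557,157.5989 124.4479,117.0170" fill="none" stroke="#ff8800"/>
</svg>

Machine Y-up, SVG Y-down with viewBox height 204.0011, so y_svg = 204.0011 − y_machine; X carries over. Every run uses S176, so all elements get stroke `#ff8800` (engrave).

Run 1: The run is open, so emit a `<polyline>` with points (Y-flipped): 74.6053,35.1693 78.5506,35.5477 79.3512,36.0257 77.4540,36.1845 73.3060,35.6055 67.3541,33.8700 60.0451,30.5592 51.8261,25.2546 43.1439,17.5374.

Run 2: The run returns to its start, so emit a `<polygon>` with points (Y-flipped): 65.6084,94.4021 106.0465,94.4021 106.0465,146.7249 65.6084,146.7249.

Run 3: The run returns to its start, so emit a `<polygon>` with points (Y-flipped): 134.4172,29.4168 166.8472,26.9283 152.7873,56.2578.

Run 4: The run returns to its start, so emit a `<polygon>` with points (Y-flipped): 144.1313,50.3474 162.4627,180.2104 81.4205,67.5864 109.9100,197.5149 161.3130,165.4831.

Run 5: The run returns to its start, so emit a `<polygon>` with points (Y-flipped): 53.1332,104.4958 66.4388,104.4958 66.4388,119.7584 53.1332,119.7584.

Run 6: The run is open, so emit a `<polyline>` with points (Y-flipped): 19.4688,82.5476 88.9783,25.0020 33.7044,59.6324 83.1797,59.6974 80.4557,157.5989 124.4479,117.0170.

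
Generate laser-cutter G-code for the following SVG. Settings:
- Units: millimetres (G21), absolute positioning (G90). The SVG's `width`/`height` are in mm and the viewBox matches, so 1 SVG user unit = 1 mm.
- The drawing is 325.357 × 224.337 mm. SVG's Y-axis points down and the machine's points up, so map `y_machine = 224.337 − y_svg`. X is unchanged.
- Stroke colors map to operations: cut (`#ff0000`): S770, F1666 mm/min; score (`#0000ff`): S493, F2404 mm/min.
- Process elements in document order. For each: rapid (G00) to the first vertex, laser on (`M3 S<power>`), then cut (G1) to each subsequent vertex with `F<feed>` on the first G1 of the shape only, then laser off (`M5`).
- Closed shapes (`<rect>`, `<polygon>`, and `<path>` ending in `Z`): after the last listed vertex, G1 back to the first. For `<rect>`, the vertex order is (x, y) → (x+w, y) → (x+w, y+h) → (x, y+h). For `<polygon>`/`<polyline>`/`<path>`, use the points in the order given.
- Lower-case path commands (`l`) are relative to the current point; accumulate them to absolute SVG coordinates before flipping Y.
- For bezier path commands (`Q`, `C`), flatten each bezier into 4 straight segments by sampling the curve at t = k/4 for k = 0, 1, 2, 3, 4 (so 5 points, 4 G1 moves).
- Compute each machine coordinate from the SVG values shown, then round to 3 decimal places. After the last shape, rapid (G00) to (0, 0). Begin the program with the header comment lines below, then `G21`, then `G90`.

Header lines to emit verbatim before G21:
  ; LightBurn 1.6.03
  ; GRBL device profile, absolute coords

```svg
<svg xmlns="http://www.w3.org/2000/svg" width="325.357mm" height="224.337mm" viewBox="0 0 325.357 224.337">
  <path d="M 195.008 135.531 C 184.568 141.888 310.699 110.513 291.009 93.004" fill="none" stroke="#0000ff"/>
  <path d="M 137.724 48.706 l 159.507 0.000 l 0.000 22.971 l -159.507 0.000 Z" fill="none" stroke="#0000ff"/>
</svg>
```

Since the viewBox matches the mm dimensions, user units are millimetres directly. The only transform is the Y-flip y_m = 224.337 − y_svg.

Shape 1 is a cubic bezier drawn with `<path>`. Its stroke #0000ff means score at S493, F2404. After flipping Y the toolpath is (195.008,88.806) → (208.373,90.307) → (246.477,101.120) → (282.847,116.408) → (291.009,131.333).

Shape 2 is a rectangle drawn with `<path>`. Its stroke #0000ff means score at S493, F2404. After flipping Y the toolpath is (137.724,175.631) → (297.231,175.631) → (297.231,152.660) → (137.724,152.660) → (137.724,175.631), returning to the start.

; LightBurn 1.6.03
; GRBL device profile, absolute coords
G21
G90
G00 X195.008 Y88.806
M3 S493
G1 X208.373 Y90.307 F2404
G1 X246.477 Y101.120
G1 X282.847 Y116.408
G1 X291.009 Y131.333
M5
G00 X137.724 Y175.631
M3 S493
G1 X297.231 Y175.631 F2404
G1 X297.231 Y152.660
G1 X137.724 Y152.660
G1 X137.724 Y175.631
M5
G00 X0.000 Y0.000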